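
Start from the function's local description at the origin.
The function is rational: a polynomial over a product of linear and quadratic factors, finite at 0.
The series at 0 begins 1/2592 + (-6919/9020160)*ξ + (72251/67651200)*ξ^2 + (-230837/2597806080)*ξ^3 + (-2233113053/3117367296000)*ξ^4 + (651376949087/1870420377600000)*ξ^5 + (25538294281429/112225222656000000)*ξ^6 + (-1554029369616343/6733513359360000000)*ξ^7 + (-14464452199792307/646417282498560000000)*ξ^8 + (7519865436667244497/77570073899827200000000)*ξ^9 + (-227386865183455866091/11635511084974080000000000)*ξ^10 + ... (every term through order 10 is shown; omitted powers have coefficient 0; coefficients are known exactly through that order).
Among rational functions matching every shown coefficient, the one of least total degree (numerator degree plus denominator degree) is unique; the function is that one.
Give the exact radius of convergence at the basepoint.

The radius of convergence is 2.

No rational of total degree below 9 reproduces all 11 coefficients; solving the [2/7] Pade equations on them gives f(ξ) = (-13*ξ**2/18 + 12*ξ/29 - 8/27)/((ξ - 12)*(ξ**2 + 9*ξ/10 + 4)**3), whose expansion matches every shown term.
Denominator factor (ξ**2 + 9*ξ/10 + 4)^3: discriminant -1519/100, complex-conjugate roots (-9/20) + ((7/20)*sqrt(31))*i and (-9/20) - ((7/20)*sqrt(31))*i; poles of order 3, moduli 2 and 2.
Denominator factor (ξ - 12): pole of order 1 at 12, modulus 12.
The radius of convergence is the smallest modulus among the singular points: 2.


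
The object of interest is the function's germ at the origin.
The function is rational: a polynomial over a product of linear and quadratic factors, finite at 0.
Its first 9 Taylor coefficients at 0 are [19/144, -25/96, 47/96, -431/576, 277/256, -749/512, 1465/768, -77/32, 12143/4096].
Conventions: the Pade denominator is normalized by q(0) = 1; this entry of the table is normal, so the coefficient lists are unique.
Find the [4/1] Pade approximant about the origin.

Taylor coefficients needed (read off): a_0 = 19/144, a_1 = -25/96, a_2 = 47/96, a_3 = -431/576, a_4 = 277/256, a_5 = -749/512.
Write the denominator as Q(n) = 1 + q1*n. Requiring Q*f - P = O(n^6) with deg P <= 4 kills the coefficients of n^5..n^5 in Q*f:
  n^5: a_5 + q1*a_4 = 0, i.e. -749/512 + (277/256)*q1 = 0.
Solving this linear system: q1 = 749/554.
The numerator is Q*f truncated at degree 4: P0 = a_0 = 19/144; P1 = a_1 + q1*a_0 = -409/4986; P2 = a_2 + q1*a_1 = 7313/53184; P3 = a_3 + q1*a_2 = -6889/79776; P4 = a_4 + q1*a_3 = 44923/638208.

The Pade approximant has numerator coefficients [19/144, -409/4986, 7313/53184, -6889/79776, 44923/638208]; denominator coefficients [1, 749/554].


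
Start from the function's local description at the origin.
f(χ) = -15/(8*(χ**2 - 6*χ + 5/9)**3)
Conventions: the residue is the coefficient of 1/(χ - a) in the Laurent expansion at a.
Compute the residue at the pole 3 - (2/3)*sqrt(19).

The factor χ**2 - 6*χ + 5/9 splits as (χ - a)(χ - a') with a = 3 - (2/3)*sqrt(19), a' = 3 + (2/3)*sqrt(19). At the order-3 pole a set g(χ) = (χ - a)^3*f(χ) = [-15/8] / (χ - a')^3.
Order-3 pole: residue = g''(a)/2; g''(3 - (2/3)*sqrt(19)) = (10935/14047232)*sqrt(19), so the residue is (10935/28094464)*sqrt(19).

The residue is (10935/28094464)*sqrt(19).


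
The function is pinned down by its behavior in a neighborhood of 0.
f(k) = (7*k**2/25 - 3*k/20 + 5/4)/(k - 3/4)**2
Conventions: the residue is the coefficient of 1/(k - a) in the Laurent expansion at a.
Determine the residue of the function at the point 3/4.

The residue is 27/100.

At the order-2 pole 3/4 set g(k) = (k - (3/4))^2*f(k) = 7*k**2/25 - 3*k/20 + 5/4.
Order-2 pole: residue = g'(a); g'(3/4) = 27/100, so the residue is 27/100.


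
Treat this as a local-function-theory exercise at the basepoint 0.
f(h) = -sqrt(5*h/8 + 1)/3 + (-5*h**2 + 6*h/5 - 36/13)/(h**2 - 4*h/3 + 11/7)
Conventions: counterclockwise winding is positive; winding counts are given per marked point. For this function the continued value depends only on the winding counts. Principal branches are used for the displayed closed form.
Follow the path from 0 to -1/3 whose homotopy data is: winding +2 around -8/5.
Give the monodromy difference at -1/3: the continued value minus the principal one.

The rational part is single-valued and drops out of the difference; each branch term changes only by its own monodromy.
(-1/3)*sqrt(1 - h/(-8/5)): winding +2 is even, the square root returns to the same sheet, contribution 0.
Summing the contributions at h = -1/3 gives 0.

Continued minus principal equals 0.


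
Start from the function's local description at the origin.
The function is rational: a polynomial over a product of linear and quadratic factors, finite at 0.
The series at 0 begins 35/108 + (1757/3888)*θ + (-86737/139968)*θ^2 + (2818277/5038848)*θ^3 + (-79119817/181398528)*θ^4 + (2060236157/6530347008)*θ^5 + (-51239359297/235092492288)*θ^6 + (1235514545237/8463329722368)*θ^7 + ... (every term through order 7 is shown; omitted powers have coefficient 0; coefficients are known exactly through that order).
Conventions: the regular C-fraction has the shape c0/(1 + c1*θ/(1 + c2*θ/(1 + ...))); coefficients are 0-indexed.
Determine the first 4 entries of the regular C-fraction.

The regular C-fraction coefficients are [35/108, -251/180, 3471/1255, -175/753].

Taylor coefficients (read off): a_0 = 35/108, a_1 = 1757/3888, a_2 = -86737/139968, a_3 = 2818277/5038848.
c0 = a_0 = 35/108. Peel one level at a time: if S = 1 + c*θ/S' with S'(0) = 1, then c is the θ-coefficient of S and S' = c*θ/(S - 1).
S_1 = c0/f = 1 + (-251/180)*θ + (1157/300)*θ^2 + ...; c1 = -251/180.
S_2 = c1*θ/(S_1 - 1) = 1 + (3471/1255)*θ + (40495/63001)*θ^2 + ...; c2 = 3471/1255.
S_3 = c2*θ/(S_2 - 1) = 1 + (-175/753)*θ + ...; c3 = -175/753.


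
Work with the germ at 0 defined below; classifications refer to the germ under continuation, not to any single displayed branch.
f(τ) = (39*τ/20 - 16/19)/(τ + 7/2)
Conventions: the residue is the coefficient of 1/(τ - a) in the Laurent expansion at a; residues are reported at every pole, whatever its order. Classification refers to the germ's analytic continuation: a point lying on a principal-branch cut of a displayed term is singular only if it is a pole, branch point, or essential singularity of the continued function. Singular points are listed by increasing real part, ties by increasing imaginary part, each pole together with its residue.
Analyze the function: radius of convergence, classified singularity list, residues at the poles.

Denominator factor (τ + 7/2): pole of order 1 at -7/2, modulus 7/2.
The radius of convergence is the smallest modulus among the singular points: 7/2.
At the order-1 pole -7/2 set g(τ) = (τ - (-7/2))*f(τ) = 39*τ/20 - 16/19.
Simple pole: residue = g(a) at a = -7/2, which is -5827/760.

Radius of convergence at 0: 7/2.
At -7/2: a pole of order 1; residue -5827/760.


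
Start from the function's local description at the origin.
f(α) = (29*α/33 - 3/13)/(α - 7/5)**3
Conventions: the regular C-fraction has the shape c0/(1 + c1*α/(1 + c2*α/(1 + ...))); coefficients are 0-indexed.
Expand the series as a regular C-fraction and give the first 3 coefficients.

Taylor coefficients (expand at 0): a_0 = 375/4459, a_1 = -144250/1030029, a_2 = -1030625/2403401.
c0 = a_0 = 375/4459. Peel one level at a time: if S = 1 + c*α/S' with S'(0) = 1, then c is the α-coefficient of S and S' = c*α/(S - 1).
S_1 = c0/f = 1 + (1154/693)*α + (3780481/480249)*α^2 + ...; c1 = 1154/693.
S_2 = c1*α/(S_1 - 1) = 1 + (-3780481/799722)*α + ...; c2 = -3780481/799722.

The regular C-fraction coefficients are [375/4459, 1154/693, -3780481/799722].


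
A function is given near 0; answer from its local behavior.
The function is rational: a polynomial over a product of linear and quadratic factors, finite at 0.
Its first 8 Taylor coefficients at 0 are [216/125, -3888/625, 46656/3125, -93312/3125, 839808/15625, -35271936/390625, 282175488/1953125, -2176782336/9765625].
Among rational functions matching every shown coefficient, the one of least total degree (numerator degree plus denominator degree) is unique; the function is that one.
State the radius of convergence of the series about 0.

The radius of convergence is 5/6.

No rational of total degree below 3 reproduces all 8 coefficients; solving the [0/3] Pade equations on them gives f(ε) = (ε + 5/6)**(-3), whose expansion matches every shown term.
Denominator factor (ε + 5/6)^3: pole of order 3 at -5/6, modulus 5/6.
The radius of convergence is the smallest modulus among the singular points: 5/6.


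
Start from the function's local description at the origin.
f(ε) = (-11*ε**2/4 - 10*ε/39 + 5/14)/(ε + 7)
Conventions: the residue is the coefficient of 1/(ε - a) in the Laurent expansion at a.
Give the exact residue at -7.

At the order-1 pole -7 set g(ε) = (ε - (-7))*f(ε) = -11*ε**2/4 - 10*ε/39 + 5/14.
Simple pole: residue = g(a) at a = -7, which is -144797/1092.

The residue is -144797/1092.


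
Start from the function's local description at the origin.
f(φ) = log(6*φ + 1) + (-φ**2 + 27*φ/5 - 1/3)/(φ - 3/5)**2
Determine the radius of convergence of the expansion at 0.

The radius of convergence is 1/6.

Denominator factor (φ - 3/5)^2: pole of order 2 at 3/5, modulus 3/5.
Branch term (1)*log(1 - φ/(-1/6)): its argument vanishes at φ = -1/6, a logarithmic branch point, modulus 1/6.
The radius of convergence is the smallest modulus among the singular points: 1/6.


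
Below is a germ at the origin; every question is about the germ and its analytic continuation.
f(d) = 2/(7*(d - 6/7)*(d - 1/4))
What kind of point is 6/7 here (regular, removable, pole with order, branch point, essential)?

The point is a pole of order 1.

The denominator factor d - 6/7 vanishes at 6/7 and appears to the power 1; the numerator there equals 2/7, nonzero, and no other factor vanishes.
Hence a pole whose order is the multiplicity, 1.


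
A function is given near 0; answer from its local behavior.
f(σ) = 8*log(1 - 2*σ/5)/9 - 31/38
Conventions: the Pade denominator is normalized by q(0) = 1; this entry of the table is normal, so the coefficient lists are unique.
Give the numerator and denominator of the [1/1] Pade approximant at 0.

Taylor coefficients needed (expand at 0): a_0 = -31/38, a_1 = -16/45, a_2 = -16/225.
Write the denominator as Q(σ) = 1 + q1*σ. Requiring Q*f - P = O(σ^3) with deg P <= 1 kills the coefficients of σ^2..σ^2 in Q*f:
  σ^2: a_2 + q1*a_1 = 0, i.e. -16/225 + (-16/45)*q1 = 0.
Solving this linear system: q1 = -1/5.
The numerator is Q*f truncated at degree 1: P0 = a_0 = -31/38; P1 = a_1 + q1*a_0 = -329/1710.

The Pade approximant has numerator coefficients [-31/38, -329/1710]; denominator coefficients [1, -1/5].


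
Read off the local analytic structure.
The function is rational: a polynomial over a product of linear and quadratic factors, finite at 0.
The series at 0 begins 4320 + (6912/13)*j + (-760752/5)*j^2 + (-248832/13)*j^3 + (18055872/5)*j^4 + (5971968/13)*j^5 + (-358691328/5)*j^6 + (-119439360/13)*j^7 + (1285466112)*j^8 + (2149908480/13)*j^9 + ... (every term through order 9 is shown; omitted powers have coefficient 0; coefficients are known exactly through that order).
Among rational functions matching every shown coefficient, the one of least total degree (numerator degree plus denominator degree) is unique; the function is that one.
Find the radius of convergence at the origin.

The radius of convergence is (1/6)*sqrt(3).

No rational of total degree below 8 reproduces all 10 coefficients; solving the [2/6] Pade equations on them gives f(j) = (39*j**2/20 + 4*j/13 + 5/2)/(j**2 + 1/12)**3, whose expansion matches every shown term.
Denominator factor (j**2 + 1/12)^3: discriminant -1/3, complex-conjugate roots ((1/6)*sqrt(3))*i and -((1/6)*sqrt(3))*i; poles of order 3, moduli (1/6)*sqrt(3) and (1/6)*sqrt(3).
The radius of convergence is the smallest modulus among the singular points: (1/6)*sqrt(3).


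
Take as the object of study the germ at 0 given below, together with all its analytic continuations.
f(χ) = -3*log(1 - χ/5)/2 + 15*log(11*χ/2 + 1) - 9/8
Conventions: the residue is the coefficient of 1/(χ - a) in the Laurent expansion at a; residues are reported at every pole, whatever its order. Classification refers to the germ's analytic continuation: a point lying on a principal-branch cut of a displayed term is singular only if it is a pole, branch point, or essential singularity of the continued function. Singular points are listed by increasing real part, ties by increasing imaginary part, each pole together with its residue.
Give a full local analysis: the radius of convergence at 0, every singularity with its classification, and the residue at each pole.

Branch term (15)*log(1 - χ/(-2/11)): its argument vanishes at χ = -2/11, a logarithmic branch point, modulus 2/11.
Branch term (-3/2)*log(1 - χ/(5)): its argument vanishes at χ = 5, a logarithmic branch point, modulus 5.
The radius of convergence is the smallest modulus among the singular points: 2/11.
List the singular points by increasing real part (a conjugate pair: the negative imaginary part first).

Radius of convergence at 0: 2/11.
At -2/11: a logarithmic branch point.
At 5: a logarithmic branch point.


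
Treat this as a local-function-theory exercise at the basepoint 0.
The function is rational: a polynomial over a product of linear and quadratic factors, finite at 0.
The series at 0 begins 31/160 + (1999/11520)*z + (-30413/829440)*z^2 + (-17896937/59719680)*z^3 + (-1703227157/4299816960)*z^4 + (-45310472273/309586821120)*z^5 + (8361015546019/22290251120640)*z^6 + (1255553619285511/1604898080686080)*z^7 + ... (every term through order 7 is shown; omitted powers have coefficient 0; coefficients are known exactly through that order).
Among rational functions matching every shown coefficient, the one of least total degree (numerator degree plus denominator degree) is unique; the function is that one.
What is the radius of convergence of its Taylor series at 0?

No rational of total degree below 5 reproduces all 8 coefficients; solving the [1/4] Pade equations on them gives f(z) = (31/30 - 7*z/15)/((z**2 - z + 2/3)*(z**2 + 11*z/9 + 8)), whose expansion matches every shown term.
Denominator factor (z**2 + 11*z/9 + 8): discriminant -2471/81, complex-conjugate roots (-11/18) + ((1/18)*sqrt(2471))*i and (-11/18) - ((1/18)*sqrt(2471))*i; poles of order 1, moduli (2)*sqrt(2) and (2)*sqrt(2).
Denominator factor (z**2 - z + 2/3): discriminant -5/3, complex-conjugate roots (1/2) + ((1/6)*sqrt(15))*i and (1/2) - ((1/6)*sqrt(15))*i; poles of order 1, moduli (1/3)*sqrt(6) and (1/3)*sqrt(6).
The radius of convergence is the smallest modulus among the singular points: (1/3)*sqrt(6).

The radius of convergence is (1/3)*sqrt(6).


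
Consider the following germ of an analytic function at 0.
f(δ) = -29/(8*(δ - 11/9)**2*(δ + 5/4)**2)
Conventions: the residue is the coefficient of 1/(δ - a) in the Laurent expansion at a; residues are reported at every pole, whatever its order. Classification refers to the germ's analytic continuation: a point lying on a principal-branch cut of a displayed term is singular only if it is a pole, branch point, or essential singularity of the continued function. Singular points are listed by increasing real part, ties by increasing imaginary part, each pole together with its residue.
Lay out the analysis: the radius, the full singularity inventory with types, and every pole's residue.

Denominator factor (δ + 5/4)^2: pole of order 2 at -5/4, modulus 5/4.
Denominator factor (δ - 11/9)^2: pole of order 2 at 11/9, modulus 11/9.
The radius of convergence is the smallest modulus among the singular points: 11/9.
At the order-2 pole -5/4 set g(δ) = (δ - (-5/4))^2*f(δ) = -29/(8*(δ - 11/9)**2).
Order-2 pole: residue = g'(a); g'(-5/4) = -338256/704969, so the residue is -338256/704969.
At the order-2 pole 11/9 set g(δ) = (δ - (11/9))^2*f(δ) = -29/(8*(δ + 5/4)**2).
Order-2 pole: residue = g'(a); g'(11/9) = 338256/704969, so the residue is 338256/704969.
List the singular points by increasing real part (a conjugate pair: the negative imaginary part first).

Radius of convergence at 0: 11/9.
At -5/4: a pole of order 2; residue -338256/704969.
At 11/9: a pole of order 2; residue 338256/704969.


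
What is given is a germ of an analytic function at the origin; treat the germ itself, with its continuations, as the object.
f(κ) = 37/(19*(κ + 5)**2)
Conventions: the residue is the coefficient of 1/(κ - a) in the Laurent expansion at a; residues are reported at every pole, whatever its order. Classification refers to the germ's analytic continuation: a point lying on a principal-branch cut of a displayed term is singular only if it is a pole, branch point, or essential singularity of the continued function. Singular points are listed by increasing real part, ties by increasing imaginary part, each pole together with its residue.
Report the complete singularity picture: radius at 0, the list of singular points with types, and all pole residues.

Denominator factor (κ + 5)^2: pole of order 2 at -5, modulus 5.
The radius of convergence is the smallest modulus among the singular points: 5.
At the order-2 pole -5 set g(κ) = (κ - (-5))^2*f(κ) = 37/19.
Order-2 pole: residue = g'(a); g'(-5) = 0, so the residue is 0.

Radius of convergence at 0: 5.
At -5: a pole of order 2; residue 0.


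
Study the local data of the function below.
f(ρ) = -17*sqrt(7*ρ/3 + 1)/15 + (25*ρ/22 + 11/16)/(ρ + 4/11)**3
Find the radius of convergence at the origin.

Denominator factor (ρ + 4/11)^3: pole of order 3 at -4/11, modulus 4/11.
Branch term (-17/15)*sqrt(1 - ρ/(-3/7)): its argument vanishes at ρ = -3/7, a square-root branch point, modulus 3/7.
The radius of convergence is the smallest modulus among the singular points: 4/11.

The radius of convergence is 4/11.


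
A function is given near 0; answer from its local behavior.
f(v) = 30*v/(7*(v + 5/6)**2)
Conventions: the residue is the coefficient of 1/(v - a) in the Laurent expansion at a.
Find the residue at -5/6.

At the order-2 pole -5/6 set g(v) = (v - (-5/6))^2*f(v) = 30*v/7.
Order-2 pole: residue = g'(a); g'(-5/6) = 30/7, so the residue is 30/7.

The residue is 30/7.


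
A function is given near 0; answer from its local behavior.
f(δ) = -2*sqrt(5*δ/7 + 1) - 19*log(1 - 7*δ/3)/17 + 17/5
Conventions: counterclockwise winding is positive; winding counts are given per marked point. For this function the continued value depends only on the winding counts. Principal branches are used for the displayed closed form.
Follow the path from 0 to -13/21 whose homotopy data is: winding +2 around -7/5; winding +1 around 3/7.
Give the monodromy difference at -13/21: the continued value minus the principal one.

The rational part is single-valued and drops out of the difference; each branch term changes only by its own monodromy.
(-19/17)*log(1 - δ/(3/7)): each positive loop around 3/7 adds 2*pi*i to the log, so winding +1 contributes (-19/17)*(1)*2*pi*i = -(38/17)*pi*i.
(-2)*sqrt(1 - δ/(-7/5)): winding +2 is even, the square root returns to the same sheet, contribution 0.
Summing the contributions at δ = -13/21 gives -(38/17)*pi*i.

Continued minus principal equals -(38/17)*pi*i.


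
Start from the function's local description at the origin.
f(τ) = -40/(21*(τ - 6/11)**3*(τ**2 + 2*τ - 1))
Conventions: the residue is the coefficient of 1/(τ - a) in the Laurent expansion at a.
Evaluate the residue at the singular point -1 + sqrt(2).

The residue is 324737380/2180283 + (32809150/311469)*sqrt(2).

The factor τ**2 + 2*τ - 1 splits as (τ - a)(τ - a') with a = -1 + sqrt(2), a' = -1 - sqrt(2). At the order-1 pole a set g(τ) = (τ - a)*f(τ) = [-40/(21*(τ - 6/11)**3)] / (τ - a').
Simple pole: residue = g(a) at a = -1 + sqrt(2), which is 324737380/2180283 + (32809150/311469)*sqrt(2).


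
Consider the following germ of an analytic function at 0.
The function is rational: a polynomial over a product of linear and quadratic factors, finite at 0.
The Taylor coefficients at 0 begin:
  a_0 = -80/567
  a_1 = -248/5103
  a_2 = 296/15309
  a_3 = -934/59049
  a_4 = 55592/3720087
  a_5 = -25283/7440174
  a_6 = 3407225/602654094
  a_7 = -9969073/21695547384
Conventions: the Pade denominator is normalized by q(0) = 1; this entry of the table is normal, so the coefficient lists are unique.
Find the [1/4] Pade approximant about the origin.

The Pade approximant has numerator coefficients [-80/567, -374987864/3283251489]; denominator coefficients [1, 8078459/17371701, -3618125/156345309, -50540101/1250762472, 17935225/277947216].

Taylor coefficients needed (read off): a_0 = -80/567, a_1 = -248/5103, a_2 = 296/15309, a_3 = -934/59049, a_4 = 55592/3720087, a_5 = -25283/7440174.
Write the denominator as Q(σ) = 1 + q1*σ + q2*σ^2 + q3*σ^3 + q4*σ^4. Requiring Q*f - P = O(σ^6) with deg P <= 1 kills the coefficients of σ^2..σ^5 in Q*f:
  σ^2: a_2 + q1*a_1 + q2*a_0 = 0, i.e. 296/15309 + (-248/5103)*q1 + (-80/567)*q2 = 0.
  σ^3: a_3 + q1*a_2 + q2*a_1 + q3*a_0 = 0, i.e. -934/59049 + (296/15309)*q1 + (-248/5103)*q2 + (-80/567)*q3 = 0.
  σ^4: a_4 + q1*a_3 + q2*a_2 + q3*a_1 + q4*a_0 = 0, i.e. 55592/3720087 + (-934/59049)*q1 + (296/15309)*q2 + (-248/5103)*q3 + (-80/567)*q4 = 0.
  σ^5: a_5 + q1*a_4 + q2*a_3 + q3*a_2 + q4*a_1 = 0, i.e. -25283/7440174 + (55592/3720087)*q1 + (-934/59049)*q2 + (296/15309)*q3 + (-248/5103)*q4 = 0.
Solving this linear system: q1 = 8078459/17371701, q2 = -3618125/156345309, q3 = -50540101/1250762472, q4 = 17935225/277947216.
The numerator is Q*f truncated at degree 1: P0 = a_0 = -80/567; P1 = a_1 + q1*a_0 = -374987864/3283251489.


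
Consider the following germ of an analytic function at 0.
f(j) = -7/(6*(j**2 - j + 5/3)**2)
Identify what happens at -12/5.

The point is a regular point.

Denominator factors: j**2 - j + 5/3 = 737/75 at j = -12/5 — none vanishes.
So the germ continues analytically to -12/5.


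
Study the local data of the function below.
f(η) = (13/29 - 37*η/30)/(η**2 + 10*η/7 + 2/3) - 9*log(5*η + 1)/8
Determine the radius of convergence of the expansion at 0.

Denominator factor (η**2 + 10*η/7 + 2/3): discriminant -92/147, complex-conjugate roots (-5/7) + ((1/21)*sqrt(69))*i and (-5/7) - ((1/21)*sqrt(69))*i; poles of order 1, moduli (1/3)*sqrt(6) and (1/3)*sqrt(6).
Branch term (-9/8)*log(1 - η/(-1/5)): its argument vanishes at η = -1/5, a logarithmic branch point, modulus 1/5.
The radius of convergence is the smallest modulus among the singular points: 1/5.

The radius of convergence is 1/5.


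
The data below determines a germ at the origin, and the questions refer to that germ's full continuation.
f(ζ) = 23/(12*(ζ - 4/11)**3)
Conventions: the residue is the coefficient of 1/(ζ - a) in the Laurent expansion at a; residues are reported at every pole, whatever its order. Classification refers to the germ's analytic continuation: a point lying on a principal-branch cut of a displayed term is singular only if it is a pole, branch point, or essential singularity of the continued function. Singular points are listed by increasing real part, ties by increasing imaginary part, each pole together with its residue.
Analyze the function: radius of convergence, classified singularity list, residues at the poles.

Radius of convergence at 0: 4/11.
At 4/11: a pole of order 3; residue 0.

Denominator factor (ζ - 4/11)^3: pole of order 3 at 4/11, modulus 4/11.
The radius of convergence is the smallest modulus among the singular points: 4/11.
At the order-3 pole 4/11 set g(ζ) = (ζ - (4/11))^3*f(ζ) = 23/12.
Order-3 pole: residue = g''(a)/2; g''(4/11) = 0, so the residue is 0.


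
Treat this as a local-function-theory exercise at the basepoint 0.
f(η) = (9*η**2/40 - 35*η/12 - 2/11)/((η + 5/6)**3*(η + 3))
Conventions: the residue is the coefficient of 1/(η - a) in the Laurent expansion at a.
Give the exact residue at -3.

At the order-1 pole -3 set g(η) = (η - (-3))*f(η) = (9*η**2/40 - 35*η/12 - 2/11)/(η + 5/6)**3.
Simple pole: residue = g(a) at a = -3, which is -125847/120835.

The residue is -125847/120835.


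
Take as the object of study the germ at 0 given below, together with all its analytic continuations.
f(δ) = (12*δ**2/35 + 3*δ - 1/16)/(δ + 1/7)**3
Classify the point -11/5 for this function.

The point is a regular point.

Denominator factors: δ + 1/7 = -72/35 at δ = -11/5 — none vanishes.
So the germ continues analytically to -11/5.


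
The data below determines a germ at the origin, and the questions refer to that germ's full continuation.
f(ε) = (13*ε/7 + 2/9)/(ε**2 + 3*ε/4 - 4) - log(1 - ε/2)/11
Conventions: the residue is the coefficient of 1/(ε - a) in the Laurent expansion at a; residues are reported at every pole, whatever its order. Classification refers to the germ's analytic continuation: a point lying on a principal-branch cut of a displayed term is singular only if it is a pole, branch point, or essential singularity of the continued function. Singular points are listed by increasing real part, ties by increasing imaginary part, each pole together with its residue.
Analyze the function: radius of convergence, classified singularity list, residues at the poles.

Denominator factor (ε**2 + 3*ε/4 - 4): discriminant 265/16, real irrational roots -3/8 + (1/8)*sqrt(265) and -3/8 - (1/8)*sqrt(265); poles of order 1, moduli -3/8 + (1/8)*sqrt(265) and 3/8 + (1/8)*sqrt(265).
Branch term (-1/11)*log(1 - ε/(2)): its argument vanishes at ε = 2, a logarithmic branch point, modulus 2.
The radius of convergence is the smallest modulus among the singular points: -3/8 + (1/8)*sqrt(265).
The branch term is analytic at -3/8 - (1/8)*sqrt(265) and contributes nothing to the residue; only the rational part matters.
The factor ε**2 + 3*ε/4 - 4 splits as (ε - a)(ε - a') with a = -3/8 - (1/8)*sqrt(265), a' = -3/8 + (1/8)*sqrt(265). At the order-1 pole a set g(ε) = (ε - a)*(rational part) = [13*ε/7 + 2/9] / (ε - a').
Simple pole: residue = g(a) at a = -3/8 - (1/8)*sqrt(265), which is 13/14 + (239/33390)*sqrt(265).
The branch term is analytic at -3/8 + (1/8)*sqrt(265) and contributes nothing to the residue; only the rational part matters.
The factor ε**2 + 3*ε/4 - 4 splits as (ε - a)(ε - a') with a = -3/8 + (1/8)*sqrt(265), a' = -3/8 - (1/8)*sqrt(265). At the order-1 pole a set g(ε) = (ε - a)*(rational part) = [13*ε/7 + 2/9] / (ε - a').
Simple pole: residue = g(a) at a = -3/8 + (1/8)*sqrt(265), which is 13/14 - (239/33390)*sqrt(265).
List the singular points by increasing real part (a conjugate pair: the negative imaginary part first).

Radius of convergence at 0: -3/8 + (1/8)*sqrt(265).
At -3/8 - (1/8)*sqrt(265): a pole of order 1; residue 13/14 + (239/33390)*sqrt(265).
At -3/8 + (1/8)*sqrt(265): a pole of order 1; residue 13/14 - (239/33390)*sqrt(265).
At 2: a logarithmic branch point.


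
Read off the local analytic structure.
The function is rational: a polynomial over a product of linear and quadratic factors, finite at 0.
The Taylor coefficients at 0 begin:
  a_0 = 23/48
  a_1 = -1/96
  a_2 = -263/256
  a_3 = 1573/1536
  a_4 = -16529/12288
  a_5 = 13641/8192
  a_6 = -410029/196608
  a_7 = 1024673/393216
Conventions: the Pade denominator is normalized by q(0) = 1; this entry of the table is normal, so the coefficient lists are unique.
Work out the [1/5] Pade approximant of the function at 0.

Taylor coefficients needed (read off): a_0 = 23/48, a_1 = -1/96, a_2 = -263/256, a_3 = 1573/1536, a_4 = -16529/12288, a_5 = 13641/8192, a_6 = -410029/196608.
Write the denominator as Q(j) = 1 + q1*j + q2*j^2 + q3*j^3 + q4*j^4 + q5*j^5. Requiring Q*f - P = O(j^7) with deg P <= 1 kills the coefficients of j^2..j^6 in Q*f:
  j^2: a_2 + q1*a_1 + q2*a_0 = 0, i.e. -263/256 + (-1/96)*q1 + (23/48)*q2 = 0.
  j^3: a_3 + q1*a_2 + q2*a_1 + q3*a_0 = 0, i.e. 1573/1536 + (-263/256)*q1 + (-1/96)*q2 + (23/48)*q3 = 0.
  j^4: a_4 + q1*a_3 + q2*a_2 + q3*a_1 + q4*a_0 = 0, i.e. -16529/12288 + (1573/1536)*q1 + (-263/256)*q2 + (-1/96)*q3 + (23/48)*q4 = 0.
  j^5: a_5 + q1*a_4 + q2*a_3 + q3*a_2 + q4*a_1 + q5*a_0 = 0, i.e. 13641/8192 + (-16529/12288)*q1 + (1573/1536)*q2 + (-263/256)*q3 + (-1/96)*q4 + (23/48)*q5 = 0.
  j^6: a_6 + q1*a_5 + q2*a_4 + q3*a_3 + q4*a_2 + q5*a_1 = 0, i.e. -410029/196608 + (13641/8192)*q1 + (-16529/12288)*q2 + (1573/1536)*q3 + (-263/256)*q4 + (-1/96)*q5 = 0.
Solving this linear system: q1 = 2777954553/1118675699, q2 = 39341685345/17898811184, q3 = 28948664081/8949405592, q4 = 10215067185/4474702796, q5 = 12939085101/2237351398.
The numerator is Q*f truncated at degree 1: P0 = a_0 = 23/48; P1 = a_1 + q1*a_0 = 126667233739/107392867104.

The Pade approximant has numerator coefficients [23/48, 126667233739/107392867104]; denominator coefficients [1, 2777954553/1118675699, 39341685345/17898811184, 28948664081/8949405592, 10215067185/4474702796, 12939085101/2237351398].


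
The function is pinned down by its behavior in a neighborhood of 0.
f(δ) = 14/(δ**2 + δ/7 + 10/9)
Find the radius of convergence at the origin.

Denominator factor (δ**2 + δ/7 + 10/9): discriminant -1951/441, complex-conjugate roots (-1/14) + ((1/42)*sqrt(1951))*i and (-1/14) - ((1/42)*sqrt(1951))*i; poles of order 1, moduli (1/3)*sqrt(10) and (1/3)*sqrt(10).
The radius of convergence is the smallest modulus among the singular points: (1/3)*sqrt(10).

The radius of convergence is (1/3)*sqrt(10).


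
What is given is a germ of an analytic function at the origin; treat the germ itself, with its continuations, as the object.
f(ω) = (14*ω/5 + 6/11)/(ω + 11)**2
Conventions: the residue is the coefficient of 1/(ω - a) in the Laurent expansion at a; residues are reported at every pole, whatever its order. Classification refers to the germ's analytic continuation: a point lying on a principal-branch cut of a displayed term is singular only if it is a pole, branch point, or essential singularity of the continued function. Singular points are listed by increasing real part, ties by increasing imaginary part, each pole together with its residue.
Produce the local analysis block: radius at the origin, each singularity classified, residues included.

Denominator factor (ω + 11)^2: pole of order 2 at -11, modulus 11.
The radius of convergence is the smallest modulus among the singular points: 11.
At the order-2 pole -11 set g(ω) = (ω - (-11))^2*f(ω) = 14*ω/5 + 6/11.
Order-2 pole: residue = g'(a); g'(-11) = 14/5, so the residue is 14/5.

Radius of convergence at 0: 11.
At -11: a pole of order 2; residue 14/5.


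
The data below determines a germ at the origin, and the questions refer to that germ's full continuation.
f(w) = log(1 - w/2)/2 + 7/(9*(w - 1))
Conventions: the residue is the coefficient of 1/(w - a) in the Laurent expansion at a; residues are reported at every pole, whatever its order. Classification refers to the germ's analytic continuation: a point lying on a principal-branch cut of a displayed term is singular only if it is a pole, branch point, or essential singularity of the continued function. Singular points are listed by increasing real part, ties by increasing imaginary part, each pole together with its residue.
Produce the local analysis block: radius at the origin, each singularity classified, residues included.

Denominator factor (w - 1): pole of order 1 at 1, modulus 1.
Branch term (1/2)*log(1 - w/(2)): its argument vanishes at w = 2, a logarithmic branch point, modulus 2.
The radius of convergence is the smallest modulus among the singular points: 1.
The branch term is analytic at 1 and contributes nothing to the residue; only the rational part matters.
At the order-1 pole 1 set g(w) = (w - (1))*(rational part) = 7/9.
Simple pole: residue = g(a) at a = 1, which is 7/9.
List the singular points by increasing real part (a conjugate pair: the negative imaginary part first).

Radius of convergence at 0: 1.
At 1: a pole of order 1; residue 7/9.
At 2: a logarithmic branch point.


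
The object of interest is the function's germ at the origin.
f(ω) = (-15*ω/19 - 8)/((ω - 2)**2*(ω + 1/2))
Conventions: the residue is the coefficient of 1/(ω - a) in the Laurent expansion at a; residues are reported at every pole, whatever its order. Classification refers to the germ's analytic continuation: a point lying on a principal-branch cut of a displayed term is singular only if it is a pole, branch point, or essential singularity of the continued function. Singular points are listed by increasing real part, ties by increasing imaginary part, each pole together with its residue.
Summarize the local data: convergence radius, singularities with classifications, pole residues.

Denominator factor (ω + 1/2): pole of order 1 at -1/2, modulus 1/2.
Denominator factor (ω - 2)^2: pole of order 2 at 2, modulus 2.
The radius of convergence is the smallest modulus among the singular points: 1/2.
At the order-1 pole -1/2 set g(ω) = (ω - (-1/2))*f(ω) = (-15*ω/19 - 8)/(ω - 2)**2.
Simple pole: residue = g(a) at a = -1/2, which is -578/475.
At the order-2 pole 2 set g(ω) = (ω - (2))^2*f(ω) = (-15*ω/19 - 8)/(ω + 1/2).
Order-2 pole: residue = g'(a); g'(2) = 578/475, so the residue is 578/475.
List the singular points by increasing real part (a conjugate pair: the negative imaginary part first).

Radius of convergence at 0: 1/2.
At -1/2: a pole of order 1; residue -578/475.
At 2: a pole of order 2; residue 578/475.


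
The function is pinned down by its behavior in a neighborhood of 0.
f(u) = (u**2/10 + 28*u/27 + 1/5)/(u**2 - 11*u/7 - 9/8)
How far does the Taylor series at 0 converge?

The radius of convergence is -11/14 + (1/28)*sqrt(1366).

Denominator factor (u**2 - 11*u/7 - 9/8): discriminant 683/98, real irrational roots 11/14 + (1/28)*sqrt(1366) and 11/14 - (1/28)*sqrt(1366); poles of order 1, moduli 11/14 + (1/28)*sqrt(1366) and -11/14 + (1/28)*sqrt(1366).
The radius of convergence is the smallest modulus among the singular points: -11/14 + (1/28)*sqrt(1366).


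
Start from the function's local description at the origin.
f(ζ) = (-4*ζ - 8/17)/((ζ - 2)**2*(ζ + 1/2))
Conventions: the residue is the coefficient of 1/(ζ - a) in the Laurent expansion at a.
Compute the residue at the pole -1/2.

The residue is 104/425.

At the order-1 pole -1/2 set g(ζ) = (ζ - (-1/2))*f(ζ) = (-4*ζ - 8/17)/(ζ - 2)**2.
Simple pole: residue = g(a) at a = -1/2, which is 104/425.


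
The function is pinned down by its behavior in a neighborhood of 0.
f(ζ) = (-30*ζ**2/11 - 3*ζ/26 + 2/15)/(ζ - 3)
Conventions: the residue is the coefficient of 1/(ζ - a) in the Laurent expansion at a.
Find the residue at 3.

The residue is -106213/4290.

At the order-1 pole 3 set g(ζ) = (ζ - (3))*f(ζ) = -30*ζ**2/11 - 3*ζ/26 + 2/15.
Simple pole: residue = g(a) at a = 3, which is -106213/4290.


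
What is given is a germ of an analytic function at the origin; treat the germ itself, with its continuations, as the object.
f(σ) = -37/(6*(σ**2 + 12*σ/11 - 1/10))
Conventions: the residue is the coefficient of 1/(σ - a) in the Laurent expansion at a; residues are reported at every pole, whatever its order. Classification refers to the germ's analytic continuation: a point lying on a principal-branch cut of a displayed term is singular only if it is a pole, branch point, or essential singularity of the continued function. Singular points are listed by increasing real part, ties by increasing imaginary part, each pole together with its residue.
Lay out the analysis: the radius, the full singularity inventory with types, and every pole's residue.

Denominator factor (σ**2 + 12*σ/11 - 1/10): discriminant 962/605, real irrational roots -6/11 + (1/110)*sqrt(4810) and -6/11 - (1/110)*sqrt(4810); poles of order 1, moduli -6/11 + (1/110)*sqrt(4810) and 6/11 + (1/110)*sqrt(4810).
The radius of convergence is the smallest modulus among the singular points: -6/11 + (1/110)*sqrt(4810).
The factor σ**2 + 12*σ/11 - 1/10 splits as (σ - a)(σ - a') with a = -6/11 - (1/110)*sqrt(4810), a' = -6/11 + (1/110)*sqrt(4810). At the order-1 pole a set g(σ) = (σ - a)*f(σ) = [-37/6] / (σ - a').
Simple pole: residue = g(a) at a = -6/11 - (1/110)*sqrt(4810), which is (11/156)*sqrt(4810).
The factor σ**2 + 12*σ/11 - 1/10 splits as (σ - a)(σ - a') with a = -6/11 + (1/110)*sqrt(4810), a' = -6/11 - (1/110)*sqrt(4810). At the order-1 pole a set g(σ) = (σ - a)*f(σ) = [-37/6] / (σ - a').
Simple pole: residue = g(a) at a = -6/11 + (1/110)*sqrt(4810), which is -(11/156)*sqrt(4810).
List the singular points by increasing real part (a conjugate pair: the negative imaginary part first).

Radius of convergence at 0: -6/11 + (1/110)*sqrt(4810).
At -6/11 - (1/110)*sqrt(4810): a pole of order 1; residue (11/156)*sqrt(4810).
At -6/11 + (1/110)*sqrt(4810): a pole of order 1; residue -(11/156)*sqrt(4810).


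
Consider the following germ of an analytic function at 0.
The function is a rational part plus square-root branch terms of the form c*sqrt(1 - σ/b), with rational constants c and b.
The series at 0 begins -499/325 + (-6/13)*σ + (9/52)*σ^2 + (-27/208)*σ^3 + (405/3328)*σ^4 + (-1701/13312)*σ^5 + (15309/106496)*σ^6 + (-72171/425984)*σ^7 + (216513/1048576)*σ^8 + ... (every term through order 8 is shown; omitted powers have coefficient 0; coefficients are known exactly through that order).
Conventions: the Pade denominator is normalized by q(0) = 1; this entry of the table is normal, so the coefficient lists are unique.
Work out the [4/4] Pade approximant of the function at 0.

Taylor coefficients needed (read off): a_0 = -499/325, a_1 = -6/13, a_2 = 9/52, a_3 = -27/208, a_4 = 405/3328, a_5 = -1701/13312, a_6 = 15309/106496, a_7 = -72171/425984, a_8 = 216513/1048576.
Write the denominator as Q(σ) = 1 + q1*σ + q2*σ^2 + q3*σ^3 + q4*σ^4. Requiring Q*f - P = O(σ^9) with deg P <= 4 kills the coefficients of σ^5..σ^8 in Q*f:
  σ^5: a_5 + q1*a_4 + q2*a_3 + q3*a_2 + q4*a_1 = 0, i.e. -1701/13312 + (405/3328)*q1 + (-27/208)*q2 + (9/52)*q3 + (-6/13)*q4 = 0.
  σ^6: a_6 + q1*a_5 + q2*a_4 + q3*a_3 + q4*a_2 = 0, i.e. 15309/106496 + (-1701/13312)*q1 + (405/3328)*q2 + (-27/208)*q3 + (9/52)*q4 = 0.
  σ^7: a_7 + q1*a_6 + q2*a_5 + q3*a_4 + q4*a_3 = 0, i.e. -72171/425984 + (15309/106496)*q1 + (-1701/13312)*q2 + (405/3328)*q3 + (-27/208)*q4 = 0.
  σ^8: a_8 + q1*a_7 + q2*a_6 + q3*a_5 + q4*a_4 = 0, i.e. 216513/1048576 + (-72171/425984)*q1 + (15309/106496)*q2 + (-1701/13312)*q3 + (405/3328)*q4 = 0.
Solving this linear system: q1 = 21/8, q2 = 135/64, q3 = 135/256, q4 = 81/4096.
The numerator is Q*f truncated at degree 4: P0 = a_0 = -499/325; P1 = a_1 + q1*a_0 = -11679/2600; P2 = a_2 + q1*a_1 + q2*a_0 = -17793/4160; P3 = a_3 + q1*a_2 + q2*a_1 + q3*a_0 = -24273/16640; P4 = a_4 + q1*a_3 + q2*a_2 + q3*a_1 + q4*a_0 = -170019/1331200.

The Pade approximant has numerator coefficients [-499/325, -11679/2600, -17793/4160, -24273/16640, -170019/1331200]; denominator coefficients [1, 21/8, 135/64, 135/256, 81/4096].


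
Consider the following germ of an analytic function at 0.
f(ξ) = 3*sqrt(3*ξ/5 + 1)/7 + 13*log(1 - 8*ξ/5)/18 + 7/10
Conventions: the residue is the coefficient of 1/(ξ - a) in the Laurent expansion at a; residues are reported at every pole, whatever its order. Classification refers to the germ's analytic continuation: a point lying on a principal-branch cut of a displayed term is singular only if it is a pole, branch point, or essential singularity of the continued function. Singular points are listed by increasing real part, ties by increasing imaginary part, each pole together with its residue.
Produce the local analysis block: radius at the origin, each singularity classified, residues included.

Radius of convergence at 0: 5/8.
At -5/3: an algebraic (square-root) branch point.
At 5/8: a logarithmic branch point.

Branch term (3/7)*sqrt(1 - ξ/(-5/3)): its argument vanishes at ξ = -5/3, a square-root branch point, modulus 5/3.
Branch term (13/18)*log(1 - ξ/(5/8)): its argument vanishes at ξ = 5/8, a logarithmic branch point, modulus 5/8.
The radius of convergence is the smallest modulus among the singular points: 5/8.
List the singular points by increasing real part (a conjugate pair: the negative imaginary part first).


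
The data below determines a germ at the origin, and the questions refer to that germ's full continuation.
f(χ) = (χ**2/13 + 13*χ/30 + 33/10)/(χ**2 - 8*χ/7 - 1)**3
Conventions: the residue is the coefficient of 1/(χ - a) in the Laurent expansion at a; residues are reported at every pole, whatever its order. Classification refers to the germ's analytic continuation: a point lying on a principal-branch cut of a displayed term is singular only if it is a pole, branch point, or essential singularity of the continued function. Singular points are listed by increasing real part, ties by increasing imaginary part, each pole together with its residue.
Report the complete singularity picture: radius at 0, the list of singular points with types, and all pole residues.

Denominator factor (χ**2 - 8*χ/7 - 1)^3: discriminant 260/49, real irrational roots 4/7 + (1/7)*sqrt(65) and 4/7 - (1/7)*sqrt(65); poles of order 3, moduli 4/7 + (1/7)*sqrt(65) and -4/7 + (1/7)*sqrt(65).
The radius of convergence is the smallest modulus among the singular points: -4/7 + (1/7)*sqrt(65).
The factor χ**2 - 8*χ/7 - 1 splits as (χ - a)(χ - a') with a = 4/7 - (1/7)*sqrt(65), a' = 4/7 + (1/7)*sqrt(65). At the order-3 pole a set g(χ) = (χ - a)^3*f(χ) = [χ**2/13 + 13*χ/30 + 33/10] / (χ - a')^3.
Order-3 pole: residue = g''(a)/2; g''(4/7 - (1/7)*sqrt(65)) = -(185563/2284880)*sqrt(65), so the residue is -(185563/4569760)*sqrt(65).
The factor χ**2 - 8*χ/7 - 1 splits as (χ - a)(χ - a') with a = 4/7 + (1/7)*sqrt(65), a' = 4/7 - (1/7)*sqrt(65). At the order-3 pole a set g(χ) = (χ - a)^3*f(χ) = [χ**2/13 + 13*χ/30 + 33/10] / (χ - a')^3.
Order-3 pole: residue = g''(a)/2; g''(4/7 + (1/7)*sqrt(65)) = (185563/2284880)*sqrt(65), so the residue is (185563/4569760)*sqrt(65).
List the singular points by increasing real part (a conjugate pair: the negative imaginary part first).

Radius of convergence at 0: -4/7 + (1/7)*sqrt(65).
At 4/7 - (1/7)*sqrt(65): a pole of order 3; residue -(185563/4569760)*sqrt(65).
At 4/7 + (1/7)*sqrt(65): a pole of order 3; residue (185563/4569760)*sqrt(65).
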